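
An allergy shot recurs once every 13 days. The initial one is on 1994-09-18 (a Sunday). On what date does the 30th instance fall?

The 30th occurrence is 29 intervals after the first: 29 × 13 = 377 days after 1994-09-18.
September has 30 days — 12 days to the end of September leaves 365.
October has 31 days (334 left).
November has 30 days (304 left).
December has 31 days (273 left).
January has 31 days (242 left).
February has 28 days (214 left).
March has 31 days (183 left).
April has 30 days (153 left).
May has 31 days (122 left).
June has 30 days (92 left).
July has 31 days (61 left).
August has 31 days (30 left).
30 days into September → 1995-09-30.

1995-09-30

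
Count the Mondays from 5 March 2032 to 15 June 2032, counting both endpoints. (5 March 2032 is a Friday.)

15

5 March 2032 is a Friday; the first Monday on or after it is 8 March 2032 (3 days later).
From 8 March 2032 to 15 June 2032: 23 + 30 + 31 + 15 = 99 days (rest of March, April, May, June).
99 ÷ 7 = 14 full weeks with remainder 1, so 14 more Mondays after the first → 15.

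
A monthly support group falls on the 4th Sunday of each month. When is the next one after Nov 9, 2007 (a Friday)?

Nov 2007 starts on a Thursday; its first Sunday is the 4th, so the 4th Sunday is the 25th — Nov 25, 2007.
Nov 25, 2007 is after Nov 9, 2007, so that is the next one.

Nov 25, 2007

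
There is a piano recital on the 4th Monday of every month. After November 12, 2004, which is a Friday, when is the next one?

November 22, 2004

November 2004 starts on a Monday; its first Monday is the 1st, so the 4th Monday is the 22nd — November 22, 2004.
November 22, 2004 is after November 12, 2004, so that is the next one.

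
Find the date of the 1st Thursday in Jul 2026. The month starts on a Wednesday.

Jul 2, 2026

Jul 2026 begins on a Wednesday, so the first Thursday is Jul 2 (1 day later).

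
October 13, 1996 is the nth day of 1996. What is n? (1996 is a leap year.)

Days in months before October: 31 + 29 + 31 + 30 + 31 + 30 + 31 + 31 + 30 = 274.
Plus 13 days into October → day 287.

287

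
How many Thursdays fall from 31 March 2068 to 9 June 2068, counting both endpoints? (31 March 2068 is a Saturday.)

31 March 2068 is a Saturday; the first Thursday on or after it is 5 April 2068 (5 days later).
From 5 April 2068 to 9 June 2068: 25 + 31 + 9 = 65 days (rest of April, May, June).
65 ÷ 7 = 9 full weeks with remainder 2, so 9 more Thursdays after the first → 10.

10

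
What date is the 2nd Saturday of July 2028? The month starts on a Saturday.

July 2028 begins on a Saturday, so the first Saturday is July 1.
The 2nd Saturday is 1 weeks later: 1 + 7 = 8.

2028-07-08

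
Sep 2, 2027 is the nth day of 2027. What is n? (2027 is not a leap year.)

Days in months before Sep: 31 + 28 + 31 + 30 + 31 + 30 + 31 + 31 = 243.
Plus 2 days into Sep → day 245.

245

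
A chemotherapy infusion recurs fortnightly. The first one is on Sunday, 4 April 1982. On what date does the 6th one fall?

The 6th occurrence is 5 intervals after the first: 5 × 14 = 70 days after 4 April 1982.
April has 30 days — 26 days to the end of April leaves 44.
May has 31 days (13 left).
13 days into June → 13 June 1982.

13 June 1982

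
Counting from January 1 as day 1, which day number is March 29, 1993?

88

Days in months before March: 31 + 28 = 59.
Plus 29 days into March → day 88.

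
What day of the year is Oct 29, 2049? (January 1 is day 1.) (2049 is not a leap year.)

Days in months before Oct: 31 + 28 + 31 + 30 + 31 + 30 + 31 + 31 + 30 = 273.
Plus 29 days into Oct → day 302.

302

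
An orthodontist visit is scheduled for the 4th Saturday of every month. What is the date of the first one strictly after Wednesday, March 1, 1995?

March 1995 starts on a Wednesday; its first Saturday is the 4th, so the 4th Saturday is the 25th — March 25, 1995.
March 25, 1995 is after March 1, 1995, so that is the next one.

March 25, 1995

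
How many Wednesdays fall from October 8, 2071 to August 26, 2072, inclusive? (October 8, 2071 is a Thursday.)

October 8, 2071 is a Thursday; the first Wednesday on or after it is October 14, 2071 (6 days later).
From October 14, 2071 to August 26, 2072: 17 + 30 + 31 + 31 + 29 + 31 + 30 + 31 + 30 + 31 + 26 = 317 days (rest of October, November, December, January, February, March, April, May, June, July, August).
317 ÷ 7 = 45 full weeks with remainder 2, so 45 more Wednesdays after the first → 46.

46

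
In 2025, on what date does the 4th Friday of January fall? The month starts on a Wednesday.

24 January 2025

January 2025 begins on a Wednesday, so the first Friday is January 3 (2 days later).
The 4th Friday is 3 weeks later: 3 + 21 = 24.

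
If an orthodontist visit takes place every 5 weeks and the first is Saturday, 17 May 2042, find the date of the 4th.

30 August 2042

The 4th occurrence is 3 intervals after the first: 3 × 35 = 105 days after 17 May 2042.
May has 31 days — 14 days to the end of May leaves 91.
June has 30 days (61 left).
July has 31 days (30 left).
30 days into August → 30 August 2042.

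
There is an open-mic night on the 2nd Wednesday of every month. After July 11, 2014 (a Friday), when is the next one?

July 2014 starts on a Tuesday; its first Wednesday is the 2nd, so the 2nd Wednesday is the 9th — July 9, 2014.
That is not after July 11, 2014, so look at August 2014.
August 2014 starts on a Friday; its first Wednesday is the 6th, so the 2nd Wednesday is the 13th — August 13, 2014.

August 13, 2014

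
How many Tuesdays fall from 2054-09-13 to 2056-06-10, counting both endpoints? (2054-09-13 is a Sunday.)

2054-09-13 is a Sunday; the first Tuesday on or after it is 2054-09-15 (2 days later).
From 2054-09-15 to 2056-06-10: 107 + 365 + 162 = 634 days (rest of 2054, 2055, to 2056-06-10 in 2056).
634 ÷ 7 = 90 full weeks with remainder 4, so 90 more Tuesdays after the first → 91.

91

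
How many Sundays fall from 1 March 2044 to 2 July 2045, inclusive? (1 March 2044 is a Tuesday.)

1 March 2044 is a Tuesday; the first Sunday on or after it is 6 March 2044 (5 days later).
From 6 March 2044 to 2 July 2045: 300 + 183 = 483 days (rest of 2044, to 2 July 2045 in 2045).
483 ÷ 7 = 69 full weeks with remainder 0, so 69 more Sundays after the first → 70.

70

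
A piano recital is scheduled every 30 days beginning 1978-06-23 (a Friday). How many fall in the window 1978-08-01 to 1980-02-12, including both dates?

Occurrences land 30·i days after 1978-06-23 for i = 0, 1, 2, …
1978-08-01 is 39 days after the start; 39 ÷ 30 = 1 remainder 9; since the remainder is 9, round up to i = 2. First occurrence in the window: #3 on 1978-08-22 (2×30 = 60 days in).
1980-02-12 is 599 days after the start; 599 ÷ 30 = 19 remainder 29. Last occurrence in the window: #20 on 1980-01-14.
Occurrences #3 through #20: 18 in total.

18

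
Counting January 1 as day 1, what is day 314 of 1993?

Nov 10, 1993

Jan has 31 days (314 − 31 = 283 remain).
Feb has 28 days (283 − 28 = 255 remain).
Mar has 31 days (255 − 31 = 224 remain).
Apr has 30 days (224 − 30 = 194 remain).
May has 31 days (194 − 31 = 163 remain).
Jun has 30 days (163 − 30 = 133 remain).
Jul has 31 days (133 − 31 = 102 remain).
Aug has 31 days (102 − 31 = 71 remain).
Sep has 30 days (71 − 30 = 41 remain).
Oct has 31 days (41 − 31 = 10 remain).
10 into Nov → Nov 10.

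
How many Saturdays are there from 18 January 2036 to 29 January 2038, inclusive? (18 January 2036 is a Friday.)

18 January 2036 is a Friday; the first Saturday on or after it is 19 January 2036 (1 day later).
From 19 January 2036 to 29 January 2038: 347 + 365 + 29 = 741 days (rest of 2036, 2037, to 29 January 2038 in 2038).
741 ÷ 7 = 105 full weeks with remainder 6, so 105 more Saturdays after the first → 106.

106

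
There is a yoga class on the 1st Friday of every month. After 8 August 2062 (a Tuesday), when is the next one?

August 2062 starts on a Tuesday, so its 1st Friday is 4 August 2062 (3 days in).
That is not after 8 August 2062, so look at September 2062.
September 2062 starts on a Friday, so its 1st Friday is 1 September 2062.

1 September 2062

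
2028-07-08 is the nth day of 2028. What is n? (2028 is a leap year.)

190

Days in months before July: 31 + 29 + 31 + 30 + 31 + 30 = 182.
Plus 8 days into July → day 190.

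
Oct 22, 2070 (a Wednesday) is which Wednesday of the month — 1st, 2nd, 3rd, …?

4th

Day 22 falls in week ⌈22/7⌉ of the month.
Days 1–7 hold the 1st Wednesday, 8–14 the 2nd, 15–21 the 3rd, 22–28 the 4th, 29–31 the 5th.
22 is in the range for the 4th.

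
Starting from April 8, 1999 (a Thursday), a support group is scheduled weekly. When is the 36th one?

December 9, 1999

The 36th occurrence is 35 intervals after the first: 35 × 7 = 245 days after April 8, 1999.
April has 30 days — 22 days to the end of April leaves 223.
May has 31 days (192 left).
June has 30 days (162 left).
July has 31 days (131 left).
August has 31 days (100 left).
September has 30 days (70 left).
October has 31 days (39 left).
November has 30 days (9 left).
9 days into December → December 9, 1999.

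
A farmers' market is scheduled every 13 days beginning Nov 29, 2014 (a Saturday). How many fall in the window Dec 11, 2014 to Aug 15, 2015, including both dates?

19

Occurrences land 13·i days after Nov 29, 2014 for i = 0, 1, 2, …
Dec 11, 2014 is 12 days after the start; 12 ÷ 13 = 0 remainder 12; since the remainder is 12, round up to i = 1. First occurrence in the window: #2 on Dec 12, 2014 (1×13 = 13 days in).
Aug 15, 2015 is 259 days after the start; 259 ÷ 13 = 19 remainder 12. Last occurrence in the window: #20 on Aug 3, 2015.
Occurrences #2 through #20: 19 in total.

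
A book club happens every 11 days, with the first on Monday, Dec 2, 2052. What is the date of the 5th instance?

The 5th occurrence is 4 intervals after the first: 4 × 11 = 44 days after Dec 2, 2052.
Dec has 31 days — 29 days to the end of Dec leaves 15.
15 days into Jan → Jan 15, 2053.

Jan 15, 2053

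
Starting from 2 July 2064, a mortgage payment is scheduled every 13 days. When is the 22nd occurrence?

The 22nd occurrence is 21 intervals after the first: 21 × 13 = 273 days after 2 July 2064.
July has 31 days — 29 days to the end of July leaves 244.
August has 31 days (213 left).
September has 30 days (183 left).
October has 31 days (152 left).
November has 30 days (122 left).
December has 31 days (91 left).
January has 31 days (60 left).
February has 28 days (32 left).
March has 31 days (1 left).
1 day into April → 1 April 2065.

1 April 2065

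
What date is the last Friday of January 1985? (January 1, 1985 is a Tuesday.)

January 1985 begins on a Tuesday, so the first Friday is January 4 (3 days later).
January 1985 has 31 days. Adding weeks: 4, 11, 18, 25 — the last one ≤ 31 is the 25th.

1985-01-25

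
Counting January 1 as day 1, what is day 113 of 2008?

Apr 22, 2008

Jan has 31 days (113 − 31 = 82 remain).
Feb has 29 days (82 − 29 = 53 remain).
Mar has 31 days (53 − 31 = 22 remain).
22 into Apr → Apr 22.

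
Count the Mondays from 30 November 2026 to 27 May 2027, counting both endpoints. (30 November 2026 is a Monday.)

30 November 2026 is a Monday; the first Monday on or after it is 30 November 2026.
From 30 November 2026 to 27 May 2027: 0 + 31 + 31 + 28 + 31 + 30 + 27 = 178 days (rest of November, December, January, February, March, April, May).
178 ÷ 7 = 25 full weeks with remainder 3, so 25 more Mondays after the first → 26.

26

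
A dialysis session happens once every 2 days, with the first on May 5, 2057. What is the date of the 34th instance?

The 34th occurrence is 33 intervals after the first: 33 × 2 = 66 days after May 5, 2057.
May has 31 days — 26 days to the end of May leaves 40.
Jun has 30 days (10 left).
10 days into Jul → Jul 10, 2057.

Jul 10, 2057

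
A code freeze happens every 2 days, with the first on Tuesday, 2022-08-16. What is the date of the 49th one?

The 49th occurrence is 48 intervals after the first: 48 × 2 = 96 days after 2022-08-16.
August has 31 days — 15 days to the end of August leaves 81.
September has 30 days (51 left).
October has 31 days (20 left).
20 days into November → 2022-11-20.

2022-11-20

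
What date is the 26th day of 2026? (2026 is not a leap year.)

January 26, 2026

26 into January → January 26.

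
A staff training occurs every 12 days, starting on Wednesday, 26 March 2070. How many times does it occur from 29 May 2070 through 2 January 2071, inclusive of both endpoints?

18

Occurrences land 12·i days after 26 March 2070 for i = 0, 1, 2, …
29 May 2070 is 64 days after the start; 64 ÷ 12 = 5 remainder 4; since the remainder is 4, round up to i = 6. First occurrence in the window: #7 on 6 June 2070 (6×12 = 72 days in).
2 January 2071 is 282 days after the start; 282 ÷ 12 = 23 remainder 6. Last occurrence in the window: #24 on 27 December 2070.
Occurrences #7 through #24: 18 in total.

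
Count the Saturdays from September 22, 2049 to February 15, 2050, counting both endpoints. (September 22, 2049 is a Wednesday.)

21

September 22, 2049 is a Wednesday; the first Saturday on or after it is September 25, 2049 (3 days later).
From September 25, 2049 to February 15, 2050: 5 + 31 + 30 + 31 + 31 + 15 = 143 days (rest of September, October, November, December, January, February).
143 ÷ 7 = 20 full weeks with remainder 3, so 20 more Saturdays after the first → 21.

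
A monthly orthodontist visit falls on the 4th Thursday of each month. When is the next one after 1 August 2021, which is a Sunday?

August 2021 starts on a Sunday; its first Thursday is the 5th, so the 4th Thursday is the 26th — 26 August 2021.
26 August 2021 is after 1 August 2021, so that is the next one.

26 August 2021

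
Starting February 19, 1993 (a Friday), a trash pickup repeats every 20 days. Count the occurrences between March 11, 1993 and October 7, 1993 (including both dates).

Occurrences land 20·i days after February 19, 1993 for i = 0, 1, 2, …
March 11, 1993 is 20 days after the start; 20 ÷ 20 = 1 remainder 0. First occurrence in the window: #2 on March 11, 1993 (1×20 = 20 days in).
October 7, 1993 is 230 days after the start; 230 ÷ 20 = 11 remainder 10. Last occurrence in the window: #12 on September 27, 1993.
Occurrences #2 through #12: 11 in total.

11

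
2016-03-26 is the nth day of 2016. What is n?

Days in months before March: 31 + 29 = 60.
Plus 26 days into March → day 86.

86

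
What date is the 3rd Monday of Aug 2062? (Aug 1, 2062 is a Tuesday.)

Aug 21, 2062

Aug 2062 begins on a Tuesday, so the first Monday is Aug 7 (6 days later).
The 3rd Monday is 2 weeks later: 7 + 14 = 21.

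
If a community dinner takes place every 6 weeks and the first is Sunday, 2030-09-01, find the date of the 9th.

The 9th occurrence is 8 intervals after the first: 8 × 42 = 336 days after 2030-09-01.
September has 30 days — 29 days to the end of September leaves 307.
October has 31 days (276 left).
November has 30 days (246 left).
December has 31 days (215 left).
January has 31 days (184 left).
February has 28 days (156 left).
March has 31 days (125 left).
April has 30 days (95 left).
May has 31 days (64 left).
June has 30 days (34 left).
July has 31 days (3 left).
3 days into August → 2031-08-03.

2031-08-03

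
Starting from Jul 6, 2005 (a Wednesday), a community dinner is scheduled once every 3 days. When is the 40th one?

Oct 31, 2005

The 40th occurrence is 39 intervals after the first: 39 × 3 = 117 days after Jul 6, 2005.
Jul has 31 days — 25 days to the end of Jul leaves 92.
Aug has 31 days (61 left).
Sep has 30 days (31 left).
31 days into Oct → Oct 31, 2005.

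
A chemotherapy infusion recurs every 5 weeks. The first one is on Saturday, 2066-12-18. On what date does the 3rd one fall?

The 3rd occurrence is 2 intervals after the first: 2 × 35 = 70 days after 2066-12-18.
December has 31 days — 13 days to the end of December leaves 57.
January has 31 days (26 left).
26 days into February → 2067-02-26.

2067-02-26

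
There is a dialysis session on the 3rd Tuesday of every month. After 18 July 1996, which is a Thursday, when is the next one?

20 August 1996

July 1996 starts on a Monday; its first Tuesday is the 2nd, so the 3rd Tuesday is the 16th — 16 July 1996.
That is not after 18 July 1996, so look at August 1996.
August 1996 starts on a Thursday; its first Tuesday is the 6th, so the 3rd Tuesday is the 20th — 20 August 1996.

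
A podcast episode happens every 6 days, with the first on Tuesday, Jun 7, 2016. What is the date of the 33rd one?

Dec 16, 2016

The 33rd occurrence is 32 intervals after the first: 32 × 6 = 192 days after Jun 7, 2016.
Jun has 30 days — 23 days to the end of Jun leaves 169.
Jul has 31 days (138 left).
Aug has 31 days (107 left).
Sep has 30 days (77 left).
Oct has 31 days (46 left).
Nov has 30 days (16 left).
16 days into Dec → Dec 16, 2016.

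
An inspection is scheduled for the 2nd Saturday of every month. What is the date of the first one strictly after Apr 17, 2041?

May 11, 2041

Apr 2041 starts on a Monday; its first Saturday is the 6th, so the 2nd Saturday is the 13th — Apr 13, 2041.
That is not after Apr 17, 2041, so look at May 2041.
May 2041 starts on a Wednesday; its first Saturday is the 4th, so the 2nd Saturday is the 11th — May 11, 2041.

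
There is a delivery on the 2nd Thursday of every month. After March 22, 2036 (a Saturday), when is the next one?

March 2036 starts on a Saturday; its first Thursday is the 6th, so the 2nd Thursday is the 13th — March 13, 2036.
That is not after March 22, 2036, so look at April 2036.
April 2036 starts on a Tuesday; its first Thursday is the 3rd, so the 2nd Thursday is the 10th — April 10, 2036.

April 10, 2036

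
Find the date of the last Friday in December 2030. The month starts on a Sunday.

December 2030 begins on a Sunday, so the first Friday is December 6 (5 days later).
December 2030 has 31 days. Adding weeks: 6, 13, 20, 27 — the last one ≤ 31 is the 27th.

2030-12-27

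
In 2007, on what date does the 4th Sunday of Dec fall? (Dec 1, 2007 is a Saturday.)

Dec 2007 begins on a Saturday, so the first Sunday is Dec 2 (1 day later).
The 4th Sunday is 3 weeks later: 2 + 21 = 23.

Dec 23, 2007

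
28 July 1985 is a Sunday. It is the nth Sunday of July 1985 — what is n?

Day 28 falls in week ⌈28/7⌉ of the month.
Days 1–7 hold the 1st Sunday, 8–14 the 2nd, 15–21 the 3rd, 22–28 the 4th, 29–31 the 5th.
28 is in the range for the 4th.

4th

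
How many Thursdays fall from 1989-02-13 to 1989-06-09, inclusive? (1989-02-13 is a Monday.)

17

1989-02-13 is a Monday; the first Thursday on or after it is 1989-02-16 (3 days later).
From 1989-02-16 to 1989-06-09: 12 + 31 + 30 + 31 + 9 = 113 days (rest of February, March, April, May, June).
113 ÷ 7 = 16 full weeks with remainder 1, so 16 more Thursdays after the first → 17.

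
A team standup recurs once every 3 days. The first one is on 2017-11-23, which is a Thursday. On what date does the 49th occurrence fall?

The 49th occurrence is 48 intervals after the first: 48 × 3 = 144 days after 2017-11-23.
November has 30 days — 7 days to the end of November leaves 137.
December has 31 days (106 left).
January has 31 days (75 left).
February has 28 days (47 left).
March has 31 days (16 left).
16 days into April → 2018-04-16.

2018-04-16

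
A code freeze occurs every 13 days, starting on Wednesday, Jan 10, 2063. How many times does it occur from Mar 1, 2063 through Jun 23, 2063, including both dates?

Occurrences land 13·i days after Jan 10, 2063 for i = 0, 1, 2, …
Mar 1, 2063 is 50 days after the start; 50 ÷ 13 = 3 remainder 11; since the remainder is 11, round up to i = 4. First occurrence in the window: #5 on Mar 3, 2063 (4×13 = 52 days in).
Jun 23, 2063 is 164 days after the start; 164 ÷ 13 = 12 remainder 8. Last occurrence in the window: #13 on Jun 15, 2063.
Occurrences #5 through #13: 9 in total.

9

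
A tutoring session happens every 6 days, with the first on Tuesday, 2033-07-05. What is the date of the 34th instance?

The 34th occurrence is 33 intervals after the first: 33 × 6 = 198 days after 2033-07-05.
July has 31 days — 26 days to the end of July leaves 172.
August has 31 days (141 left).
September has 30 days (111 left).
October has 31 days (80 left).
November has 30 days (50 left).
December has 31 days (19 left).
19 days into January → 2034-01-19.

2034-01-19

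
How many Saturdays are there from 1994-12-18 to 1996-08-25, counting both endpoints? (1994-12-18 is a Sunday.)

88

1994-12-18 is a Sunday; the first Saturday on or after it is 1994-12-24 (6 days later).
From 1994-12-24 to 1996-08-25: 7 + 365 + 238 = 610 days (rest of 1994, 1995, to 1996-08-25 in 1996).
610 ÷ 7 = 87 full weeks with remainder 1, so 87 more Saturdays after the first → 88.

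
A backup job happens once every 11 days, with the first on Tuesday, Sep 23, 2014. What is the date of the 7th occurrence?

Nov 28, 2014

The 7th occurrence is 6 intervals after the first: 6 × 11 = 66 days after Sep 23, 2014.
Sep has 30 days — 7 days to the end of Sep leaves 59.
Oct has 31 days (28 left).
28 days into Nov → Nov 28, 2014.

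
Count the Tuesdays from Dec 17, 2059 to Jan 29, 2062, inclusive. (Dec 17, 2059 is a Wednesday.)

110

Dec 17, 2059 is a Wednesday; the first Tuesday on or after it is Dec 23, 2059 (6 days later).
From Dec 23, 2059 to Jan 29, 2062: 8 + 366 + 365 + 29 = 768 days (rest of 2059, 2060, 2061, to Jan 29, 2062 in 2062).
768 ÷ 7 = 109 full weeks with remainder 5, so 109 more Tuesdays after the first → 110.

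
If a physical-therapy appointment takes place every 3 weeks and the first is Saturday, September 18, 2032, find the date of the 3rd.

The 3rd occurrence is 2 intervals after the first: 2 × 21 = 42 days after September 18, 2032.
September has 30 days — 12 days to the end of September leaves 30.
30 days into October → October 30, 2032.

October 30, 2032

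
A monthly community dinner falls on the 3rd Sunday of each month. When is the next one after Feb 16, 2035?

Feb 2035 starts on a Thursday; its first Sunday is the 4th, so the 3rd Sunday is the 18th — Feb 18, 2035.
Feb 18, 2035 is after Feb 16, 2035, so that is the next one.

Feb 18, 2035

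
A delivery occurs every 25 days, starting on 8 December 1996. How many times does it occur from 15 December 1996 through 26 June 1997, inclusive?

Occurrences land 25·i days after 8 December 1996 for i = 0, 1, 2, …
15 December 1996 is 7 days after the start; 7 ÷ 25 = 0 remainder 7; since the remainder is 7, round up to i = 1. First occurrence in the window: #2 on 2 January 1997 (1×25 = 25 days in).
26 June 1997 is 200 days after the start; 200 ÷ 25 = 8 remainder 0. Last occurrence in the window: #9 on 26 June 1997.
Occurrences #2 through #9: 8 in total.

8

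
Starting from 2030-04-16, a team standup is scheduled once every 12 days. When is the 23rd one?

2031-01-05

The 23rd occurrence is 22 intervals after the first: 22 × 12 = 264 days after 2030-04-16.
April has 30 days — 14 days to the end of April leaves 250.
May has 31 days (219 left).
June has 30 days (189 left).
July has 31 days (158 left).
August has 31 days (127 left).
September has 30 days (97 left).
October has 31 days (66 left).
November has 30 days (36 left).
December has 31 days (5 left).
5 days into January → 2031-01-05.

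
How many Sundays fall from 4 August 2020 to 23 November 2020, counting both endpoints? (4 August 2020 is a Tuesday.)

16

4 August 2020 is a Tuesday; the first Sunday on or after it is 9 August 2020 (5 days later).
From 9 August 2020 to 23 November 2020: 22 + 30 + 31 + 23 = 106 days (rest of August, September, October, November).
106 ÷ 7 = 15 full weeks with remainder 1, so 15 more Sundays after the first → 16.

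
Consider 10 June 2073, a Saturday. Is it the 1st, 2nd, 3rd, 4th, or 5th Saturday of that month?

Day 10 falls in week ⌈10/7⌉ of the month.
Days 1–7 hold the 1st Saturday, 8–14 the 2nd, 15–21 the 3rd, 22–28 the 4th, 29–31 the 5th.
10 is in the range for the 2nd.

2nd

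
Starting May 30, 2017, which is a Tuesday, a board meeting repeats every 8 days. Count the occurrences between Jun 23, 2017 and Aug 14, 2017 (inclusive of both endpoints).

Occurrences land 8·i days after May 30, 2017 for i = 0, 1, 2, …
Jun 23, 2017 is 24 days after the start; 24 ÷ 8 = 3 remainder 0. First occurrence in the window: #4 on Jun 23, 2017 (3×8 = 24 days in).
Aug 14, 2017 is 76 days after the start; 76 ÷ 8 = 9 remainder 4. Last occurrence in the window: #10 on Aug 10, 2017.
Occurrences #4 through #10: 7 in total.

7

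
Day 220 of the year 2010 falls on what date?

Aug 8, 2010

Jan has 31 days (220 − 31 = 189 remain).
Feb has 28 days (189 − 28 = 161 remain).
Mar has 31 days (161 − 31 = 130 remain).
Apr has 30 days (130 − 30 = 100 remain).
May has 31 days (100 − 31 = 69 remain).
Jun has 30 days (69 − 30 = 39 remain).
Jul has 31 days (39 − 31 = 8 remain).
8 into Aug → Aug 8.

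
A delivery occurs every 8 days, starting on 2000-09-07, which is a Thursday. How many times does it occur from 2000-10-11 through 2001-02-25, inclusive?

Occurrences land 8·i days after 2000-09-07 for i = 0, 1, 2, …
2000-10-11 is 34 days after the start; 34 ÷ 8 = 4 remainder 2; since the remainder is 2, round up to i = 5. First occurrence in the window: #6 on 2000-10-17 (5×8 = 40 days in).
2001-02-25 is 171 days after the start; 171 ÷ 8 = 21 remainder 3. Last occurrence in the window: #22 on 2001-02-22.
Occurrences #6 through #22: 17 in total.

17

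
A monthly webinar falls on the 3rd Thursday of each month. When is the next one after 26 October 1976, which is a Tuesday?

October 1976 starts on a Friday; its first Thursday is the 7th, so the 3rd Thursday is the 21st — 21 October 1976.
That is not after 26 October 1976, so look at November 1976.
November 1976 starts on a Monday; its first Thursday is the 4th, so the 3rd Thursday is the 18th — 18 November 1976.

18 November 1976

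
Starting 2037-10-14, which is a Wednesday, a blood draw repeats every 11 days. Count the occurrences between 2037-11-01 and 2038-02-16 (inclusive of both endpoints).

Occurrences land 11·i days after 2037-10-14 for i = 0, 1, 2, …
2037-11-01 is 18 days after the start; 18 ÷ 11 = 1 remainder 7; since the remainder is 7, round up to i = 2. First occurrence in the window: #3 on 2037-11-05 (2×11 = 22 days in).
2038-02-16 is 125 days after the start; 125 ÷ 11 = 11 remainder 4. Last occurrence in the window: #12 on 2038-02-12.
Occurrences #3 through #12: 10 in total.

10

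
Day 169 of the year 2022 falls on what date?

Jun 18, 2022

Jan has 31 days (169 − 31 = 138 remain).
Feb has 28 days (138 − 28 = 110 remain).
Mar has 31 days (110 − 31 = 79 remain).
Apr has 30 days (79 − 30 = 49 remain).
May has 31 days (49 − 31 = 18 remain).
18 into Jun → Jun 18.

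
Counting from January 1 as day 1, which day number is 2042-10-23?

296

Days in months before October: 31 + 28 + 31 + 30 + 31 + 30 + 31 + 31 + 30 = 273.
Plus 23 days into October → day 296.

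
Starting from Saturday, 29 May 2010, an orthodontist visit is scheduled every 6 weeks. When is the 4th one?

2 October 2010

The 4th occurrence is 3 intervals after the first: 3 × 42 = 126 days after 29 May 2010.
May has 31 days — 2 days to the end of May leaves 124.
June has 30 days (94 left).
July has 31 days (63 left).
August has 31 days (32 left).
September has 30 days (2 left).
2 days into October → 2 October 2010.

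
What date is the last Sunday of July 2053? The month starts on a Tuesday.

July 2053 begins on a Tuesday, so the first Sunday is July 6 (5 days later).
July 2053 has 31 days. Adding weeks: 6, 13, 20, 27 — the last one ≤ 31 is the 27th.

July 27, 2053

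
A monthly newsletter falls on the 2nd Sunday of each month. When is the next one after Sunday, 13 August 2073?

August 2073 starts on a Tuesday; its first Sunday is the 6th, so the 2nd Sunday is the 13th — 13 August 2073.
That is not after 13 August 2073, so look at September 2073.
September 2073 starts on a Friday; its first Sunday is the 3rd, so the 2nd Sunday is the 10th — 10 September 2073.

10 September 2073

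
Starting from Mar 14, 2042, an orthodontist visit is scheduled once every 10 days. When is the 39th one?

Mar 29, 2043

The 39th occurrence is 38 intervals after the first: 38 × 10 = 380 days after Mar 14, 2042.
Mar has 31 days — 17 days to the end of Mar leaves 363.
Apr has 30 days (333 left).
May has 31 days (302 left).
Jun has 30 days (272 left).
Jul has 31 days (241 left).
Aug has 31 days (210 left).
Sep has 30 days (180 left).
Oct has 31 days (149 left).
Nov has 30 days (119 left).
Dec has 31 days (88 left).
Jan has 31 days (57 left).
Feb has 28 days (29 left).
29 days into Mar → Mar 29, 2043.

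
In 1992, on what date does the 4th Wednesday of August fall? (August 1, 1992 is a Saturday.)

August 26, 1992

August 1992 begins on a Saturday, so the first Wednesday is August 5 (4 days later).
The 4th Wednesday is 3 weeks later: 5 + 21 = 26.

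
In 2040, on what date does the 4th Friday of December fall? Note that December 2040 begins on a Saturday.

December 28, 2040

December 2040 begins on a Saturday, so the first Friday is December 7 (6 days later).
The 4th Friday is 3 weeks later: 7 + 21 = 28.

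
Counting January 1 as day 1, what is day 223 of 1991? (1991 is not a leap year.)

1991-08-11

January has 31 days (223 − 31 = 192 remain).
February has 28 days (192 − 28 = 164 remain).
March has 31 days (164 − 31 = 133 remain).
April has 30 days (133 − 30 = 103 remain).
May has 31 days (103 − 31 = 72 remain).
June has 30 days (72 − 30 = 42 remain).
July has 31 days (42 − 31 = 11 remain).
11 into August → August 11.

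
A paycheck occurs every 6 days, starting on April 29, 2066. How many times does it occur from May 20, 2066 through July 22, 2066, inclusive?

11

Occurrences land 6·i days after April 29, 2066 for i = 0, 1, 2, …
May 20, 2066 is 21 days after the start; 21 ÷ 6 = 3 remainder 3; since the remainder is 3, round up to i = 4. First occurrence in the window: #5 on May 23, 2066 (4×6 = 24 days in).
July 22, 2066 is 84 days after the start; 84 ÷ 6 = 14 remainder 0. Last occurrence in the window: #15 on July 22, 2066.
Occurrences #5 through #15: 11 in total.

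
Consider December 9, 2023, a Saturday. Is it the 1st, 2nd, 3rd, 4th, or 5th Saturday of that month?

Day 9 falls in week ⌈9/7⌉ of the month.
Days 1–7 hold the 1st Saturday, 8–14 the 2nd, 15–21 the 3rd, 22–28 the 4th, 29–31 the 5th.
9 is in the range for the 2nd.

2nd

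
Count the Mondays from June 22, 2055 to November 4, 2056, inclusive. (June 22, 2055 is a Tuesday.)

June 22, 2055 is a Tuesday; the first Monday on or after it is June 28, 2055 (6 days later).
From June 28, 2055 to November 4, 2056: 186 + 309 = 495 days (rest of 2055, to November 4, 2056 in 2056).
495 ÷ 7 = 70 full weeks with remainder 5, so 70 more Mondays after the first → 71.

71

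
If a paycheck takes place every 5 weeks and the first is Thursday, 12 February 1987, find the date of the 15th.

16 June 1988

The 15th occurrence is 14 intervals after the first: 14 × 35 = 490 days after 12 February 1987.
February has 28 days — 16 days to the end of February leaves 474.
From end of February to end of 1987 is 306 days (168 left).
January has 31 days (137 left).
February has 29 days (108 left).
March has 31 days (77 left).
April has 30 days (47 left).
May has 31 days (16 left).
16 days into June → 16 June 1988.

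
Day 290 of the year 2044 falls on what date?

January has 31 days (290 − 31 = 259 remain).
February has 29 days (259 − 29 = 230 remain).
March has 31 days (230 − 31 = 199 remain).
April has 30 days (199 − 30 = 169 remain).
May has 31 days (169 − 31 = 138 remain).
June has 30 days (138 − 30 = 108 remain).
July has 31 days (108 − 31 = 77 remain).
August has 31 days (77 − 31 = 46 remain).
September has 30 days (46 − 30 = 16 remain).
16 into October → October 16.

October 16, 2044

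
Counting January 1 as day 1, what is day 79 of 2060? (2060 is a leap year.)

Jan has 31 days (79 − 31 = 48 remain).
Feb has 29 days (48 − 29 = 19 remain).
19 into Mar → Mar 19.

Mar 19, 2060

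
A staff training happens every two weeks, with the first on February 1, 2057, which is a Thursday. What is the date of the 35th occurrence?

The 35th occurrence is 34 intervals after the first: 34 × 14 = 476 days after February 1, 2057.
February has 28 days — 27 days to the end of February leaves 449.
From end of February to end of 2057 is 306 days (143 left).
January has 31 days (112 left).
February has 28 days (84 left).
March has 31 days (53 left).
April has 30 days (23 left).
23 days into May → May 23, 2058.

May 23, 2058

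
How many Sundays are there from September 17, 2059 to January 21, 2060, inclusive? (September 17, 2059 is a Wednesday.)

September 17, 2059 is a Wednesday; the first Sunday on or after it is September 21, 2059 (4 days later).
From September 21, 2059 to January 21, 2060: 9 + 31 + 30 + 31 + 21 = 122 days (rest of September, October, November, December, January).
122 ÷ 7 = 17 full weeks with remainder 3, so 17 more Sundays after the first → 18.

18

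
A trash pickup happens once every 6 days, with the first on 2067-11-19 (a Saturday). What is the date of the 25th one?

The 25th occurrence is 24 intervals after the first: 24 × 6 = 144 days after 2067-11-19.
November has 30 days — 11 days to the end of November leaves 133.
December has 31 days (102 left).
January has 31 days (71 left).
February has 29 days (42 left).
March has 31 days (11 left).
11 days into April → 2068-04-11.

2068-04-11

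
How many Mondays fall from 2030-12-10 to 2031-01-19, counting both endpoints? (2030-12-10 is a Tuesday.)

2030-12-10 is a Tuesday; the first Monday on or after it is 2030-12-16 (6 days later).
From 2030-12-16 to 2031-01-19: 15 + 19 = 34 days (rest of December, January).
34 ÷ 7 = 4 full weeks with remainder 6, so 4 more Mondays after the first → 5.

5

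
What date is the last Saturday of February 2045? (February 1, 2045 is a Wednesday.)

25 February 2045

February 2045 begins on a Wednesday, so the first Saturday is February 4 (3 days later).
February 2045 has 28 days. Adding weeks: 4, 11, 18, 25 — the last one ≤ 28 is the 25th.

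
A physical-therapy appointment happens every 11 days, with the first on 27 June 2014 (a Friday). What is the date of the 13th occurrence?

6 November 2014

The 13th occurrence is 12 intervals after the first: 12 × 11 = 132 days after 27 June 2014.
June has 30 days — 3 days to the end of June leaves 129.
July has 31 days (98 left).
August has 31 days (67 left).
September has 30 days (37 left).
October has 31 days (6 left).
6 days into November → 6 November 2014.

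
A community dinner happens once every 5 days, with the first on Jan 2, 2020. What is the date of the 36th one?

Jun 25, 2020

The 36th occurrence is 35 intervals after the first: 35 × 5 = 175 days after Jan 2, 2020.
Jan has 31 days — 29 days to the end of Jan leaves 146.
Feb has 29 days (117 left).
Mar has 31 days (86 left).
Apr has 30 days (56 left).
May has 31 days (25 left).
25 days into Jun → Jun 25, 2020.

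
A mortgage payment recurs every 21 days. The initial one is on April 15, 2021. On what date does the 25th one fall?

September 1, 2022

The 25th occurrence is 24 intervals after the first: 24 × 21 = 504 days after April 15, 2021.
April has 30 days — 15 days to the end of April leaves 489.
From end of April to end of 2021 is 245 days (244 left).
January has 31 days (213 left).
February has 28 days (185 left).
March has 31 days (154 left).
April has 30 days (124 left).
May has 31 days (93 left).
June has 30 days (63 left).
July has 31 days (32 left).
August has 31 days (1 left).
1 day into September → September 1, 2022.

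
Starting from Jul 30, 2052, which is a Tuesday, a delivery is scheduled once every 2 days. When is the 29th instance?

Sep 24, 2052

The 29th occurrence is 28 intervals after the first: 28 × 2 = 56 days after Jul 30, 2052.
Jul has 31 days — 1 day to the end of Jul leaves 55.
Aug has 31 days (24 left).
24 days into Sep → Sep 24, 2052.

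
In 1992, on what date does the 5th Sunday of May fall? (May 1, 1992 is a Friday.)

May 1992 begins on a Friday, so the first Sunday is May 3 (2 days later).
The 5th Sunday is 4 weeks later: 3 + 28 = 31.

May 31, 1992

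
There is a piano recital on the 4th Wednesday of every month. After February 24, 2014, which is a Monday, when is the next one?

February 26, 2014

February 2014 starts on a Saturday; its first Wednesday is the 5th, so the 4th Wednesday is the 26th — February 26, 2014.
February 26, 2014 is after February 24, 2014, so that is the next one.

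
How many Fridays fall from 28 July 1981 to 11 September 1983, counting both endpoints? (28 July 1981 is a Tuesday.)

28 July 1981 is a Tuesday; the first Friday on or after it is 31 July 1981 (3 days later).
From 31 July 1981 to 11 September 1983: 153 + 365 + 254 = 772 days (rest of 1981, 1982, to 11 September 1983 in 1983).
772 ÷ 7 = 110 full weeks with remainder 2, so 110 more Fridays after the first → 111.

111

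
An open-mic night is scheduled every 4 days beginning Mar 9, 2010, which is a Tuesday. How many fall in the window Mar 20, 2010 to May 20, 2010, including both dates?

16

Occurrences land 4·i days after Mar 9, 2010 for i = 0, 1, 2, …
Mar 20, 2010 is 11 days after the start; 11 ÷ 4 = 2 remainder 3; since the remainder is 3, round up to i = 3. First occurrence in the window: #4 on Mar 21, 2010 (3×4 = 12 days in).
May 20, 2010 is 72 days after the start; 72 ÷ 4 = 18 remainder 0. Last occurrence in the window: #19 on May 20, 2010.
Occurrences #4 through #19: 16 in total.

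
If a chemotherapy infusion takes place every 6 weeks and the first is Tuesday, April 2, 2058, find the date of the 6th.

The 6th occurrence is 5 intervals after the first: 5 × 42 = 210 days after April 2, 2058.
April has 30 days — 28 days to the end of April leaves 182.
May has 31 days (151 left).
June has 30 days (121 left).
July has 31 days (90 left).
August has 31 days (59 left).
September has 30 days (29 left).
29 days into October → October 29, 2058.

October 29, 2058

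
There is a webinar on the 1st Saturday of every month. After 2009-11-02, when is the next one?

November 2009 starts on a Sunday, so its 1st Saturday is 2009-11-07 (6 days in).
2009-11-07 is after 2009-11-02, so that is the next one.

2009-11-07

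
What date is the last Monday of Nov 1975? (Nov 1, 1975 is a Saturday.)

Nov 1975 begins on a Saturday, so the first Monday is Nov 3 (2 days later).
Nov 1975 has 30 days. Adding weeks: 3, 10, 17, 24 — the last one ≤ 30 is the 24th.

Nov 24, 1975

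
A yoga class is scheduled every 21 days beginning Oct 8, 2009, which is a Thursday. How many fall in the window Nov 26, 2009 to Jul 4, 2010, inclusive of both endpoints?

10

Occurrences land 21·i days after Oct 8, 2009 for i = 0, 1, 2, …
Nov 26, 2009 is 49 days after the start; 49 ÷ 21 = 2 remainder 7; since the remainder is 7, round up to i = 3. First occurrence in the window: #4 on Dec 10, 2009 (3×21 = 63 days in).
Jul 4, 2010 is 269 days after the start; 269 ÷ 21 = 12 remainder 17. Last occurrence in the window: #13 on Jun 17, 2010.
Occurrences #4 through #13: 10 in total.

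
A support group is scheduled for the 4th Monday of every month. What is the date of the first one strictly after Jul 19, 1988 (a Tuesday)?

Jul 1988 starts on a Friday; its first Monday is the 4th, so the 4th Monday is the 25th — Jul 25, 1988.
Jul 25, 1988 is after Jul 19, 1988, so that is the next one.

Jul 25, 1988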